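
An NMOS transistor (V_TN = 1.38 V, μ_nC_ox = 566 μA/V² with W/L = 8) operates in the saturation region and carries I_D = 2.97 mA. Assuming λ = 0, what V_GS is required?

V_GS = 2.53 V

k_n = μ_nC_ox · (W/L) = 4.528 mA/V².
In saturation I_D = ½ k_n (V_GS − V_TN)², so V_GS − V_TN = √(2 I_D / k_n) = √(2 × 2.97 / 4.528) = 1.15 V.
V_GS = 1.38 + 1.15 = 2.53 V.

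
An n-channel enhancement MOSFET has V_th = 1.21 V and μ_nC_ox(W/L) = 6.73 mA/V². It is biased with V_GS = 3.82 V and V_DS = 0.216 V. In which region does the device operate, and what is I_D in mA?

Triode; I_D = 3.64 mA

V_ov = V_GS − V_th = 3.82 − 1.21 = 2.61 V.
Since V_DS = 0.216 V < V_ov = 2.61 V, the device is in the triode region.
I_D = k_n [V_ov · V_DS − ½ V_DS²] = 6.73 × [2.61 × 0.216 − 0.5 × 0.216²] = 3.64 mA.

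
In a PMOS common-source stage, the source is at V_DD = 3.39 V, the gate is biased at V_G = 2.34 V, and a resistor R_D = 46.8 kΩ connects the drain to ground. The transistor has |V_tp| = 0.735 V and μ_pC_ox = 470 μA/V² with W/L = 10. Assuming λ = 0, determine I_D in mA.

I_D = 0.0713 mA

V_SG = V_DD − V_G = 3.39 − 2.34 = 1.05 V, so V_ov = 1.05 − 0.735 = 0.315 V.
k_p = μ_pC_ox · (W/L) = 4.7 mA/V².
Assume saturation: I_D = ½ k_p V_ov² = 0.5 × 4.7 × 0.315² = 0.233 mA, giving V_SD = V_DD − I_D R_D = 3.39 − 0.233 × 46.8 = -7.52 V.
But -7.52 V < V_ov = 0.315 V, so the device is actually in triode.
In triode I_D = k_p[V_ov V_SD − ½ V_SD²] and I_D = (V_DD − V_SD)/R_D. Equating: 110 V_SD² − 70.29 V_SD + 3.39 = 0, giving V_SD = 0.0526 V (the root below V_ov).
I_D = (3.39 − 0.0526) / 46.8 = 0.0713 mA.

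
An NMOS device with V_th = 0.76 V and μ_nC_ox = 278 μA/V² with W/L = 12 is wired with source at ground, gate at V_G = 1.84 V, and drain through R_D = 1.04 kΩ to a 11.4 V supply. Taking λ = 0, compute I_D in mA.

I_D = 1.95 mA

V_GS = V_G = 1.84 V, so V_ov = 1.84 − 0.76 = 1.08 V.
k_n = μ_nC_ox · (W/L) = 3.336 mA/V².
Assume saturation: I_D = ½ k_n V_ov² = 0.5 × 3.336 × 1.08² = 1.95 mA, giving V_DS = V_DD − I_D R_D = 11.4 − 1.95 × 1.04 = 9.38 V.
V_DS = 9.38 V ≥ V_ov = 1.08 V, confirming saturation.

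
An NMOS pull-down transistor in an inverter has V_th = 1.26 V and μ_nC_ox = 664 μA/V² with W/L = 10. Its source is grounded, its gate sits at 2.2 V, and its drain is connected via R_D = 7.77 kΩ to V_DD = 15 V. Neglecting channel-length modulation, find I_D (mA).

V_GS = V_G = 2.2 V, so V_ov = 2.2 − 1.26 = 0.94 V.
k_n = μ_nC_ox · (W/L) = 6.64 mA/V².
Assume saturation: I_D = ½ k_n V_ov² = 0.5 × 6.64 × 0.94² = 2.93 mA, giving V_DS = V_DD − I_D R_D = 15 − 2.93 × 7.77 = -7.79 V.
But -7.79 V < V_ov = 0.94 V, so the device is actually in triode.
In triode I_D = k_n[V_ov V_DS − ½ V_DS²] and I_D = (V_DD − V_DS)/R_D. Equating: 25.8 V_DS² − 49.5 V_DS + 15 = 0, giving V_DS = 0.377 V (the root below V_ov).
I_D = (15 − 0.377) / 7.77 = 1.88 mA.

I_D = 1.88 mA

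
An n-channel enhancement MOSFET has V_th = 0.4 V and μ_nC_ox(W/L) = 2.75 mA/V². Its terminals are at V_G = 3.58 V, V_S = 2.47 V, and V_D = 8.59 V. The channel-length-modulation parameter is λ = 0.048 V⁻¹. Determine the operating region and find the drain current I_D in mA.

V_GS = V_G − V_S = 3.58 − 2.47 = 1.11 V; V_DS = V_D − V_S = 8.59 − 2.47 = 6.12 V.
V_ov = V_GS − V_th = 1.11 − 0.4 = 0.71 V.
Since V_DS = 6.12 V ≥ V_ov = 0.71 V, the device is in saturation.
I_D = ½ k_n V_ov² (1 + λ V_DS) = 0.5 × 2.75 × 0.71² × (1 + 0.048 × 6.12) = 0.897 mA.

Saturation; I_D = 0.897 mA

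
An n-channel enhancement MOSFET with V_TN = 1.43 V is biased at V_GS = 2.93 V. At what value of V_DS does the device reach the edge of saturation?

V_DS,sat = 1.50 V

The boundary between triode and saturation is V_DS = V_GS − V_TN = V_ov.
V_ov = 2.93 − 1.43 = 1.5 V.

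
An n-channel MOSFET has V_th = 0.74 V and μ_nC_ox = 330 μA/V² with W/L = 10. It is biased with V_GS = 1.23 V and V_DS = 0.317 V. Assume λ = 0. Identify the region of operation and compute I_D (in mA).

k_n = μ_nC_ox · (W/L) = 3.3 mA/V².
V_ov = V_GS − V_th = 1.23 − 0.74 = 0.49 V.
Since V_DS = 0.317 V < V_ov = 0.49 V, the device is in the triode region.
I_D = k_n [V_ov · V_DS − ½ V_DS²] = 3.3 × [0.49 × 0.317 − 0.5 × 0.317²] = 0.347 mA.

Triode; I_D = 0.347 mA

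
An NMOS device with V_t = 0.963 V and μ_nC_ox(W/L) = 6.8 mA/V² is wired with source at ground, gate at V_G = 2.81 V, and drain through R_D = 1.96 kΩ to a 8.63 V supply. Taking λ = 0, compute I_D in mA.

I_D = 4.21 mA

V_GS = V_G = 2.81 V, so V_ov = 2.81 − 0.963 = 1.85 V.
Assume saturation: I_D = ½ k_n V_ov² = 0.5 × 6.8 × 1.85² = 11.6 mA, giving V_DS = V_DD − I_D R_D = 8.63 − 11.6 × 1.96 = -14.1 V.
But -14.1 V < V_ov = 1.85 V, so the device is actually in triode.
In triode I_D = k_n[V_ov V_DS − ½ V_DS²] and I_D = (V_DD − V_DS)/R_D. Equating: 6.66 V_DS² − 25.62 V_DS + 8.63 = 0, giving V_DS = 0.373 V (the root below V_ov).
I_D = (8.63 − 0.373) / 1.96 = 4.21 mA.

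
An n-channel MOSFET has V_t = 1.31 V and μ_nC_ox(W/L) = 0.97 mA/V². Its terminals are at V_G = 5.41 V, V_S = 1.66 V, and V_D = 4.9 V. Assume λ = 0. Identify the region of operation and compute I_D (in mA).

Saturation; I_D = 2.89 mA

V_GS = V_G − V_S = 5.41 − 1.66 = 3.75 V; V_DS = V_D − V_S = 4.9 − 1.66 = 3.24 V.
V_ov = V_GS − V_t = 3.75 − 1.31 = 2.44 V.
Since V_DS = 3.24 V ≥ V_ov = 2.44 V, the device is in saturation.
I_D = ½ k_n V_ov² = 0.5 × 0.97 × 2.44² = 2.89 mA.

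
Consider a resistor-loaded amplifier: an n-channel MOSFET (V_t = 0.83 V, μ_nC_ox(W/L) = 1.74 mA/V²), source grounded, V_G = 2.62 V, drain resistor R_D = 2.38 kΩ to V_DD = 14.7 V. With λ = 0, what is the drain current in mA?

V_GS = V_G = 2.62 V, so V_ov = 2.62 − 0.83 = 1.79 V.
Assume saturation: I_D = ½ k_n V_ov² = 0.5 × 1.74 × 1.79² = 2.79 mA, giving V_DS = V_DD − I_D R_D = 14.7 − 2.79 × 2.38 = 8.07 V.
V_DS = 8.07 V ≥ V_ov = 1.79 V, confirming saturation.

I_D = 2.79 mA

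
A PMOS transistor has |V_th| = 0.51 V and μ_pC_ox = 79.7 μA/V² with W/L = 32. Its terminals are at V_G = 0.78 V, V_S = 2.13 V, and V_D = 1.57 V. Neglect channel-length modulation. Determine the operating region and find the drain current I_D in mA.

V_SG = V_S − V_G = 2.13 − 0.78 = 1.35 V; V_SD = V_S − V_D = 2.13 − 1.57 = 0.56 V.
k_p = μ_pC_ox · (W/L) = 2.55 mA/V².
V_ov = V_SG − |V_th| = 1.35 − 0.51 = 0.84 V.
Since V_SD = 0.56 V < V_ov = 0.84 V, the device is in the triode region.
I_D = k_p [V_ov · V_SD − ½ V_SD²] = 2.55 × [0.84 × 0.56 − 0.5 × 0.56²] = 0.8 mA.

Triode; I_D = 0.800 mA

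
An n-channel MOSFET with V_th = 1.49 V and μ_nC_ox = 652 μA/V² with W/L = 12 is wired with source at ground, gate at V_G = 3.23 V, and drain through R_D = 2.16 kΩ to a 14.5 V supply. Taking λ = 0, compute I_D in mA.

V_GS = V_G = 3.23 V, so V_ov = 3.23 − 1.49 = 1.74 V.
k_n = μ_nC_ox · (W/L) = 7.824 mA/V².
Assume saturation: I_D = ½ k_n V_ov² = 0.5 × 7.824 × 1.74² = 11.8 mA, giving V_DS = V_DD − I_D R_D = 14.5 − 11.8 × 2.16 = -11.1 V.
But -11.1 V < V_ov = 1.74 V, so the device is actually in triode.
In triode I_D = k_n[V_ov V_DS − ½ V_DS²] and I_D = (V_DD − V_DS)/R_D. Equating: 8.45 V_DS² − 30.41 V_DS + 14.5 = 0, giving V_DS = 0.566 V (the root below V_ov).
I_D = (14.5 − 0.566) / 2.16 = 6.45 mA.

I_D = 6.45 mA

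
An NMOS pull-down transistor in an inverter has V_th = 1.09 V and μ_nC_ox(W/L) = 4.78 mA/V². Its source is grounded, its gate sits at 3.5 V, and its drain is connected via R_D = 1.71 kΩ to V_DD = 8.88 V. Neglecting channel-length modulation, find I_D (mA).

V_GS = V_G = 3.5 V, so V_ov = 3.5 − 1.09 = 2.41 V.
Assume saturation: I_D = ½ k_n V_ov² = 0.5 × 4.78 × 2.41² = 13.9 mA, giving V_DS = V_DD − I_D R_D = 8.88 − 13.9 × 1.71 = -14.9 V.
But -14.9 V < V_ov = 2.41 V, so the device is actually in triode.
In triode I_D = k_n[V_ov V_DS − ½ V_DS²] and I_D = (V_DD − V_DS)/R_D. Equating: 4.09 V_DS² − 20.7 V_DS + 8.88 = 0, giving V_DS = 0.473 V (the root below V_ov).
I_D = (8.88 − 0.473) / 1.71 = 4.92 mA.

I_D = 4.92 mA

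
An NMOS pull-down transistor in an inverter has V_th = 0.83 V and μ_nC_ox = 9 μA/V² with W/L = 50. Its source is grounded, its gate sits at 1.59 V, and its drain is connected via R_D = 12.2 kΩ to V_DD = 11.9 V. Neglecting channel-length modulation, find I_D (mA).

I_D = 0.130 mA

V_GS = V_G = 1.59 V, so V_ov = 1.59 − 0.83 = 0.76 V.
k_n = μ_nC_ox · (W/L) = 0.45 mA/V².
Assume saturation: I_D = ½ k_n V_ov² = 0.5 × 0.45 × 0.76² = 0.13 mA, giving V_DS = V_DD − I_D R_D = 11.9 − 0.13 × 12.2 = 10.3 V.
V_DS = 10.3 V ≥ V_ov = 0.76 V, confirming saturation.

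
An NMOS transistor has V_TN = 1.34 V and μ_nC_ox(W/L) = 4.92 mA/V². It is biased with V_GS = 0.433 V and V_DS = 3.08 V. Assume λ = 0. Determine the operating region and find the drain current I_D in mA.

Cutoff; I_D = 0 mA

V_GS = 0.433 V < V_TN = 1.34 V, so the transistor is in cutoff.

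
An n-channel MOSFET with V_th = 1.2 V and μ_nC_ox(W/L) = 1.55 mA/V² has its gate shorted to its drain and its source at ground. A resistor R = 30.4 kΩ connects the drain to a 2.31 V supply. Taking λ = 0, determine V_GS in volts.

V_GS = 1.40 V

With gate tied to drain, V_GS = V_DS ≥ V_GS − V_th, so the device is in saturation.
KCL at the drain: ½ k_n (V_GS − V_th)² = (V_DD − V_GS)/R.
Let x = V_GS − 1.2. Then 23.6 x² + x − 1.11 = 0, giving x = 0.197 V (positive root), so V_GS = 1.4 V.
I_D = (V_DD − V_GS)/R = (2.31 − 1.4) / 30.4 = 0.03 mA.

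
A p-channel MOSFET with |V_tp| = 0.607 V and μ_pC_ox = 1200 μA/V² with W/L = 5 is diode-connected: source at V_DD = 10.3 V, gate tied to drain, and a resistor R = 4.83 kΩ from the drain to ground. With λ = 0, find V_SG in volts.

V_SG = 1.39 V

With gate tied to drain, V_SG = V_SD ≥ V_SG − |V_tp|, so the device is in saturation.
k_p = μ_pC_ox · (W/L) = 6 mA/V².
KCL at the drain: ½ k_p (V_SG − |V_tp|)² = (V_DD − V_SG)/R.
Let x = V_SG − 0.607. Then 14.5 x² + x − 9.693 = 0, giving x = 0.784 V (positive root), so V_SG = 1.39 V.
I_D = (V_DD − V_SG)/R = (10.3 − 1.39) / 4.83 = 1.84 mA.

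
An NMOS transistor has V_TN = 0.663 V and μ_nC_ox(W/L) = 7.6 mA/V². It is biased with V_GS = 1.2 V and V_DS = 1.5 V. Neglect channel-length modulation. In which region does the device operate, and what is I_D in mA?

Saturation; I_D = 1.10 mA

V_ov = V_GS − V_TN = 1.2 − 0.663 = 0.537 V.
Since V_DS = 1.5 V ≥ V_ov = 0.537 V, the device is in saturation.
I_D = ½ k_n V_ov² = 0.5 × 7.6 × 0.537² = 1.1 mA.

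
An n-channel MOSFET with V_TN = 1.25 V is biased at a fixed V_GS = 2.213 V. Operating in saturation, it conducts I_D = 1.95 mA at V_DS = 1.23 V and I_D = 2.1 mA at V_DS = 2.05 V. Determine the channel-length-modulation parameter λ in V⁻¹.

With V_GS fixed, I_D ∝ (1 + λ V_DS) in saturation, so I_D2/I_D1 = (1 + λ V_DS2)/(1 + λ V_DS1).
2.1/1.95 = 1.077 = (1 + 2.05 λ)/(1 + 1.23 λ).
Solving: λ (I_D1 V_DS2 − I_D2 V_DS1) = I_D2 − I_D1, so λ = (2.1 − 1.95) / (1.95 × 2.05 − 2.1 × 1.23) = 0.15 / 1.41 = 0.106 V⁻¹.

λ = 0.106 V⁻¹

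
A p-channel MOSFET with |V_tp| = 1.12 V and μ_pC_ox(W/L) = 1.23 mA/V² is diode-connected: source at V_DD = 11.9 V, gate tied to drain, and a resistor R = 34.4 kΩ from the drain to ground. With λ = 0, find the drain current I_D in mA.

I_D = 0.293 mA

With gate tied to drain, V_SG = V_SD ≥ V_SG − |V_tp|, so the device is in saturation.
KCL at the drain: ½ k_p (V_SG − |V_tp|)² = (V_DD − V_SG)/R.
Let x = V_SG − 1.12. Then 21.2 x² + x − 10.78 = 0, giving x = 0.691 V (positive root), so V_SG = 1.81 V.
I_D = (V_DD − V_SG)/R = (11.9 − 1.81) / 34.4 = 0.293 mA.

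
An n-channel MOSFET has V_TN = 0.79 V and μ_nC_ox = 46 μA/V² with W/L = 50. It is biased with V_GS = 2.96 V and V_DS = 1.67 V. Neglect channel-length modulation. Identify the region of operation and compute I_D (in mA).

k_n = μ_nC_ox · (W/L) = 2.3 mA/V².
V_ov = V_GS − V_TN = 2.96 − 0.79 = 2.17 V.
Since V_DS = 1.67 V < V_ov = 2.17 V, the device is in the triode region.
I_D = k_n [V_ov · V_DS − ½ V_DS²] = 2.3 × [2.17 × 1.67 − 0.5 × 1.67²] = 5.13 mA.

Triode; I_D = 5.13 mA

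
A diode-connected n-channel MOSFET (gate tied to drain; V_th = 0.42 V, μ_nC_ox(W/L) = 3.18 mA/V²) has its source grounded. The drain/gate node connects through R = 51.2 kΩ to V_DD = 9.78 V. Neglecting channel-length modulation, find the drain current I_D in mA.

With gate tied to drain, V_GS = V_DS ≥ V_GS − V_th, so the device is in saturation.
KCL at the drain: ½ k_n (V_GS − V_th)² = (V_DD − V_GS)/R.
Let x = V_GS − 0.42. Then 81.4 x² + x − 9.36 = 0, giving x = 0.333 V (positive root), so V_GS = 0.753 V.
I_D = (V_DD − V_GS)/R = (9.78 − 0.753) / 51.2 = 0.176 mA.

I_D = 0.176 mA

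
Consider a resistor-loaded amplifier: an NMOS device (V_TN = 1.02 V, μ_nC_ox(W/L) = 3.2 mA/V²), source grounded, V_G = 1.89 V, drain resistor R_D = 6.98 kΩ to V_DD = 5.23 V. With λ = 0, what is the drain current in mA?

I_D = 0.705 mA

V_GS = V_G = 1.89 V, so V_ov = 1.89 − 1.02 = 0.87 V.
Assume saturation: I_D = ½ k_n V_ov² = 0.5 × 3.2 × 0.87² = 1.21 mA, giving V_DS = V_DD − I_D R_D = 5.23 − 1.21 × 6.98 = -3.22 V.
But -3.22 V < V_ov = 0.87 V, so the device is actually in triode.
In triode I_D = k_n[V_ov V_DS − ½ V_DS²] and I_D = (V_DD − V_DS)/R_D. Equating: 11.2 V_DS² − 20.43 V_DS + 5.23 = 0, giving V_DS = 0.308 V (the root below V_ov).
I_D = (5.23 − 0.308) / 6.98 = 0.705 mA.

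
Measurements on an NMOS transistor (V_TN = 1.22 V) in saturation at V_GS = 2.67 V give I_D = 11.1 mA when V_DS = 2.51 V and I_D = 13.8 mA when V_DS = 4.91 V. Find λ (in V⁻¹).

With V_GS fixed, I_D ∝ (1 + λ V_DS) in saturation, so I_D2/I_D1 = (1 + λ V_DS2)/(1 + λ V_DS1).
13.8/11.1 = 1.243 = (1 + 4.91 λ)/(1 + 2.51 λ).
Solving: λ (I_D1 V_DS2 − I_D2 V_DS1) = I_D2 − I_D1, so λ = (13.8 − 11.1) / (11.1 × 4.91 − 13.8 × 2.51) = 2.7 / 19.9 = 0.136 V⁻¹.

λ = 0.136 V⁻¹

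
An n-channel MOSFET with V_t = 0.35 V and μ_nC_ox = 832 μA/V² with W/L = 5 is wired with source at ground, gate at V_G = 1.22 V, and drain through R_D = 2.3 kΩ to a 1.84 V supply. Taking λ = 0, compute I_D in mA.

V_GS = V_G = 1.22 V, so V_ov = 1.22 − 0.35 = 0.87 V.
k_n = μ_nC_ox · (W/L) = 4.16 mA/V².
Assume saturation: I_D = ½ k_n V_ov² = 0.5 × 4.16 × 0.87² = 1.57 mA, giving V_DS = V_DD − I_D R_D = 1.84 − 1.57 × 2.3 = -1.78 V.
But -1.78 V < V_ov = 0.87 V, so the device is actually in triode.
In triode I_D = k_n[V_ov V_DS − ½ V_DS²] and I_D = (V_DD − V_DS)/R_D. Equating: 4.78 V_DS² − 9.324 V_DS + 1.84 = 0, giving V_DS = 0.223 V (the root below V_ov).
I_D = (1.84 − 0.223) / 2.3 = 0.703 mA.

I_D = 0.703 mA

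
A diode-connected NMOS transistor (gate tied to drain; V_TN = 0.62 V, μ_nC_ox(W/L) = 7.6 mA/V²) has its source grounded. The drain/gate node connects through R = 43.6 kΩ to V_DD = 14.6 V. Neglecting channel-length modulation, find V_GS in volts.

V_GS = 0.907 V

With gate tied to drain, V_GS = V_DS ≥ V_GS − V_TN, so the device is in saturation.
KCL at the drain: ½ k_n (V_GS − V_TN)² = (V_DD − V_GS)/R.
Let x = V_GS − 0.62. Then 166 x² + x − 13.98 = 0, giving x = 0.287 V (positive root), so V_GS = 0.907 V.
I_D = (V_DD − V_GS)/R = (14.6 − 0.907) / 43.6 = 0.314 mA.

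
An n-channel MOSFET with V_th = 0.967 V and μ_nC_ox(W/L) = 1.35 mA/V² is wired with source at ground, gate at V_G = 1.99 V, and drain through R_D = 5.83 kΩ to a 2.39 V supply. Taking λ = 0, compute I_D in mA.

I_D = 0.358 mA

V_GS = V_G = 1.99 V, so V_ov = 1.99 − 0.967 = 1.02 V.
Assume saturation: I_D = ½ k_n V_ov² = 0.5 × 1.35 × 1.02² = 0.706 mA, giving V_DS = V_DD − I_D R_D = 2.39 − 0.706 × 5.83 = -1.73 V.
But -1.73 V < V_ov = 1.02 V, so the device is actually in triode.
In triode I_D = k_n[V_ov V_DS − ½ V_DS²] and I_D = (V_DD − V_DS)/R_D. Equating: 3.94 V_DS² − 9.052 V_DS + 2.39 = 0, giving V_DS = 0.304 V (the root below V_ov).
I_D = (2.39 − 0.304) / 5.83 = 0.358 mA.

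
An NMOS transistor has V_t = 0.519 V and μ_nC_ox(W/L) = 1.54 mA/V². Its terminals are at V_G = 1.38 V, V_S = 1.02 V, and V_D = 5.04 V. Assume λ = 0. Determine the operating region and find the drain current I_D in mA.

Cutoff; I_D = 0 mA

V_GS = V_G − V_S = 1.38 − 1.02 = 0.36 V; V_DS = V_D − V_S = 5.04 − 1.02 = 4.02 V.
V_GS = 0.36 V < V_t = 0.519 V, so the transistor is in cutoff.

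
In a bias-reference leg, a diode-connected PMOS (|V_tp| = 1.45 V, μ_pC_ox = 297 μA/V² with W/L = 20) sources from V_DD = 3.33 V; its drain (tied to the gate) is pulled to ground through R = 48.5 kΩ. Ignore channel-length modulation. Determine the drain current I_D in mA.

I_D = 0.0365 mA

With gate tied to drain, V_SG = V_SD ≥ V_SG − |V_tp|, so the device is in saturation.
k_p = μ_pC_ox · (W/L) = 5.94 mA/V².
KCL at the drain: ½ k_p (V_SG − |V_tp|)² = (V_DD − V_SG)/R.
Let x = V_SG − 1.45. Then 144 x² + x − 1.88 = 0, giving x = 0.111 V (positive root), so V_SG = 1.56 V.
I_D = (V_DD − V_SG)/R = (3.33 − 1.56) / 48.5 = 0.0365 mA.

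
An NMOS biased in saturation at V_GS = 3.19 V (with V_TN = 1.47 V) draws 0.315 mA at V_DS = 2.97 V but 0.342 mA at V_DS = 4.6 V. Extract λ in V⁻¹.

λ = 0.0623 V⁻¹

With V_GS fixed, I_D ∝ (1 + λ V_DS) in saturation, so I_D2/I_D1 = (1 + λ V_DS2)/(1 + λ V_DS1).
0.342/0.315 = 1.086 = (1 + 4.6 λ)/(1 + 2.97 λ).
Solving: λ (I_D1 V_DS2 − I_D2 V_DS1) = I_D2 − I_D1, so λ = (0.342 − 0.315) / (0.315 × 4.6 − 0.342 × 2.97) = 0.027 / 0.433 = 0.0623 V⁻¹.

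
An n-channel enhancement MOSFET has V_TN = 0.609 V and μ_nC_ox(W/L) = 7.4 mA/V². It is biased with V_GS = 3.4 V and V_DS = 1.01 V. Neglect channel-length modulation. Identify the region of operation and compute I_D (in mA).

Triode; I_D = 17.1 mA

V_ov = V_GS − V_TN = 3.4 − 0.609 = 2.79 V.
Since V_DS = 1.01 V < V_ov = 2.79 V, the device is in the triode region.
I_D = k_n [V_ov · V_DS − ½ V_DS²] = 7.4 × [2.79 × 1.01 − 0.5 × 1.01²] = 17.1 mA.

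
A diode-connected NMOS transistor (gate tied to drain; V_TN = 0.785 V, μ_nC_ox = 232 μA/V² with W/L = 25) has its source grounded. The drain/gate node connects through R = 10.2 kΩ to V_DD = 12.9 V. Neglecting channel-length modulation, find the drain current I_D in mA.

With gate tied to drain, V_GS = V_DS ≥ V_GS − V_TN, so the device is in saturation.
k_n = μ_nC_ox · (W/L) = 5.8 mA/V².
KCL at the drain: ½ k_n (V_GS − V_TN)² = (V_DD − V_GS)/R.
Let x = V_GS − 0.785. Then 29.6 x² + x − 12.12 = 0, giving x = 0.623 V (positive root), so V_GS = 1.41 V.
I_D = (V_DD − V_GS)/R = (12.9 − 1.41) / 10.2 = 1.13 mA.

I_D = 1.13 mA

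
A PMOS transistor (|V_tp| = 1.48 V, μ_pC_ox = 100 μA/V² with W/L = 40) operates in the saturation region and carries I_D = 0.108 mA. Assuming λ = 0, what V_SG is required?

k_p = μ_pC_ox · (W/L) = 4 mA/V².
In saturation I_D = ½ k_p (V_SG − |V_tp|)², so V_SG − |V_tp| = √(2 I_D / k_p) = √(2 × 0.108 / 4) = 0.232 V.
V_SG = 1.48 + 0.232 = 1.71 V.

V_SG = 1.71 V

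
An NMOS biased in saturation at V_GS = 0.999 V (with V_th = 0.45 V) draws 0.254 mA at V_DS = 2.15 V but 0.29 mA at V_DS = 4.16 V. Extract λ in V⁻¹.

With V_GS fixed, I_D ∝ (1 + λ V_DS) in saturation, so I_D2/I_D1 = (1 + λ V_DS2)/(1 + λ V_DS1).
0.29/0.254 = 1.142 = (1 + 4.16 λ)/(1 + 2.15 λ).
Solving: λ (I_D1 V_DS2 − I_D2 V_DS1) = I_D2 − I_D1, so λ = (0.29 − 0.254) / (0.254 × 4.16 − 0.29 × 2.15) = 0.036 / 0.433 = 0.0831 V⁻¹.

λ = 0.0831 V⁻¹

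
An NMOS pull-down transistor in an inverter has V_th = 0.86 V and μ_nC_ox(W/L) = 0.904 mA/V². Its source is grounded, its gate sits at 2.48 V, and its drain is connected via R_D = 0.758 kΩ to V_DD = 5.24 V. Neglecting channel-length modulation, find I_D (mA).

V_GS = V_G = 2.48 V, so V_ov = 2.48 − 0.86 = 1.62 V.
Assume saturation: I_D = ½ k_n V_ov² = 0.5 × 0.904 × 1.62² = 1.19 mA, giving V_DS = V_DD − I_D R_D = 5.24 − 1.19 × 0.758 = 4.34 V.
V_DS = 4.34 V ≥ V_ov = 1.62 V, confirming saturation.

I_D = 1.19 mA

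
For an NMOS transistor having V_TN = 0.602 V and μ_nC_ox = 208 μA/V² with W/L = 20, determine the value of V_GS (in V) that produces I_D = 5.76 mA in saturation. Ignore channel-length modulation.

k_n = μ_nC_ox · (W/L) = 4.16 mA/V².
In saturation I_D = ½ k_n (V_GS − V_TN)², so V_GS − V_TN = √(2 I_D / k_n) = √(2 × 5.76 / 4.16) = 1.66 V.
V_GS = 0.602 + 1.66 = 2.27 V.

V_GS = 2.27 V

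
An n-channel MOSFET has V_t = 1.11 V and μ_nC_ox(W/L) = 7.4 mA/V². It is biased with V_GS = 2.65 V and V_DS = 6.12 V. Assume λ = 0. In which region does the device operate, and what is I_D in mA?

Saturation; I_D = 8.77 mA

V_ov = V_GS − V_t = 2.65 − 1.11 = 1.54 V.
Since V_DS = 6.12 V ≥ V_ov = 1.54 V, the device is in saturation.
I_D = ½ k_n V_ov² = 0.5 × 7.4 × 1.54² = 8.77 mA.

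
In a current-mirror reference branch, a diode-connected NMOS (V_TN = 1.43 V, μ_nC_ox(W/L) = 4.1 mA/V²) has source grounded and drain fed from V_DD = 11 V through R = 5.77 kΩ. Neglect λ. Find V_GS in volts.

With gate tied to drain, V_GS = V_DS ≥ V_GS − V_TN, so the device is in saturation.
KCL at the drain: ½ k_n (V_GS − V_TN)² = (V_DD − V_GS)/R.
Let x = V_GS − 1.43. Then 11.8 x² + x − 9.57 = 0, giving x = 0.858 V (positive root), so V_GS = 2.29 V.
I_D = (V_DD − V_GS)/R = (11 − 2.29) / 5.77 = 1.51 mA.

V_GS = 2.29 V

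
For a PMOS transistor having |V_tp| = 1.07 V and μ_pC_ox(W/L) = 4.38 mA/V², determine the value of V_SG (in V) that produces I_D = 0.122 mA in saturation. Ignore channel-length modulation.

V_SG = 1.31 V

In saturation I_D = ½ k_p (V_SG − |V_tp|)², so V_SG − |V_tp| = √(2 I_D / k_p) = √(2 × 0.122 / 4.38) = 0.236 V.
V_SG = 1.07 + 0.236 = 1.31 V.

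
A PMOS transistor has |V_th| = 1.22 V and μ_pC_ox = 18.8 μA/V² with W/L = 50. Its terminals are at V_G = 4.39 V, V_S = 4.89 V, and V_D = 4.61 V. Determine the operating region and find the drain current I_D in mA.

Cutoff; I_D = 0 mA

V_SG = V_S − V_G = 4.89 − 4.39 = 0.5 V; V_SD = V_S − V_D = 4.89 − 4.61 = 0.28 V.
V_SG = 0.5 V < |V_th| = 1.22 V, so the transistor is in cutoff.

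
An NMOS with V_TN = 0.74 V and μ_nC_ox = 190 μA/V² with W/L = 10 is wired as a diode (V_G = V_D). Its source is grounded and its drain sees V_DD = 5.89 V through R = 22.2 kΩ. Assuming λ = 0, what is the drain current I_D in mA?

I_D = 0.211 mA

With gate tied to drain, V_GS = V_DS ≥ V_GS − V_TN, so the device is in saturation.
k_n = μ_nC_ox · (W/L) = 1.9 mA/V².
KCL at the drain: ½ k_n (V_GS − V_TN)² = (V_DD − V_GS)/R.
Let x = V_GS − 0.74. Then 21.1 x² + x − 5.15 = 0, giving x = 0.471 V (positive root), so V_GS = 1.21 V.
I_D = (V_DD − V_GS)/R = (5.89 − 1.21) / 22.2 = 0.211 mA.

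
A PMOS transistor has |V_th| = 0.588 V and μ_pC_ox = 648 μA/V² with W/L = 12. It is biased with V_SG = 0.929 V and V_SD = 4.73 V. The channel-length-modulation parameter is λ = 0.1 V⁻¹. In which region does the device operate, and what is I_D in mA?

k_p = μ_pC_ox · (W/L) = 7.776 mA/V².
V_ov = V_SG − |V_th| = 0.929 − 0.588 = 0.341 V.
Since V_SD = 4.73 V ≥ V_ov = 0.341 V, the device is in saturation.
I_D = ½ k_p V_ov² (1 + λ V_SD) = 0.5 × 7.776 × 0.341² × (1 + 0.1 × 4.73) = 0.666 mA.

Saturation; I_D = 0.666 mA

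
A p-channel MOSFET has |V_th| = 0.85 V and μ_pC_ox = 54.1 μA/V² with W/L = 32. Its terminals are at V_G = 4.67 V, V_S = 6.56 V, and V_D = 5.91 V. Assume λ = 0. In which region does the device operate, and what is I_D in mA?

Triode; I_D = 0.805 mA

V_SG = V_S − V_G = 6.56 − 4.67 = 1.89 V; V_SD = V_S − V_D = 6.56 − 5.91 = 0.65 V.
k_p = μ_pC_ox · (W/L) = 1.731 mA/V².
V_ov = V_SG − |V_th| = 1.89 − 0.85 = 1.04 V.
Since V_SD = 0.65 V < V_ov = 1.04 V, the device is in the triode region.
I_D = k_p [V_ov · V_SD − ½ V_SD²] = 1.731 × [1.04 × 0.65 − 0.5 × 0.65²] = 0.805 mA.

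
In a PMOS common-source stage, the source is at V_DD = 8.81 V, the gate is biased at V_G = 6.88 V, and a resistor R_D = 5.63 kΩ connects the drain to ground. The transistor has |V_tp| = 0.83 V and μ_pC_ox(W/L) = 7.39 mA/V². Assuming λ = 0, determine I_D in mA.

V_SG = V_DD − V_G = 8.81 − 6.88 = 1.93 V, so V_ov = 1.93 − 0.83 = 1.1 V.
Assume saturation: I_D = ½ k_p V_ov² = 0.5 × 7.39 × 1.1² = 4.47 mA, giving V_SD = V_DD − I_D R_D = 8.81 − 4.47 × 5.63 = -16.4 V.
But -16.4 V < V_ov = 1.1 V, so the device is actually in triode.
In triode I_D = k_p[V_ov V_SD − ½ V_SD²] and I_D = (V_DD − V_SD)/R_D. Equating: 20.8 V_SD² − 46.77 V_SD + 8.81 = 0, giving V_SD = 0.208 V (the root below V_ov).
I_D = (8.81 − 0.208) / 5.63 = 1.53 mA.

I_D = 1.53 mA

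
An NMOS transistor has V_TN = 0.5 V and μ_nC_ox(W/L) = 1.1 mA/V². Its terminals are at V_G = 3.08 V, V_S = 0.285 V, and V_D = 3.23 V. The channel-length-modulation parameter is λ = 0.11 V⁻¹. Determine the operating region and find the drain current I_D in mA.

Saturation; I_D = 3.84 mA

V_GS = V_G − V_S = 3.08 − 0.285 = 2.79 V; V_DS = V_D − V_S = 3.23 − 0.285 = 2.94 V.
V_ov = V_GS − V_TN = 2.79 − 0.5 = 2.29 V.
Since V_DS = 2.94 V ≥ V_ov = 2.29 V, the device is in saturation.
I_D = ½ k_n V_ov² (1 + λ V_DS) = 0.5 × 1.1 × 2.29² × (1 + 0.11 × 2.94) = 3.84 mA.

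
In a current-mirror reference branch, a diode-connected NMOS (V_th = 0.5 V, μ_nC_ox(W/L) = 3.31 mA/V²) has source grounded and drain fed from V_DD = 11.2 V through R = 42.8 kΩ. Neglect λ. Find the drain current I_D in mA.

With gate tied to drain, V_GS = V_DS ≥ V_GS − V_th, so the device is in saturation.
KCL at the drain: ½ k_n (V_GS − V_th)² = (V_DD − V_GS)/R.
Let x = V_GS − 0.5. Then 70.8 x² + x − 10.7 = 0, giving x = 0.382 V (positive root), so V_GS = 0.882 V.
I_D = (V_DD − V_GS)/R = (11.2 − 0.882) / 42.8 = 0.241 mA.

I_D = 0.241 mA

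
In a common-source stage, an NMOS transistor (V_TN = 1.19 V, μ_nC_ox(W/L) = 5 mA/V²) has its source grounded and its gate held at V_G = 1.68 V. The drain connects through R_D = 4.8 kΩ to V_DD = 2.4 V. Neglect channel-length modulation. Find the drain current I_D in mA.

I_D = 0.449 mA

V_GS = V_G = 1.68 V, so V_ov = 1.68 − 1.19 = 0.49 V.
Assume saturation: I_D = ½ k_n V_ov² = 0.5 × 5 × 0.49² = 0.6 mA, giving V_DS = V_DD − I_D R_D = 2.4 − 0.6 × 4.8 = -0.481 V.
But -0.481 V < V_ov = 0.49 V, so the device is actually in triode.
In triode I_D = k_n[V_ov V_DS − ½ V_DS²] and I_D = (V_DD − V_DS)/R_D. Equating: 12 V_DS² − 12.76 V_DS + 2.4 = 0, giving V_DS = 0.244 V (the root below V_ov).
I_D = (2.4 − 0.244) / 4.8 = 0.449 mA.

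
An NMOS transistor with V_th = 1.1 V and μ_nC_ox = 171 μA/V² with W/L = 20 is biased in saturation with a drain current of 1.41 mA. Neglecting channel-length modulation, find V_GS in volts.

k_n = μ_nC_ox · (W/L) = 3.42 mA/V².
In saturation I_D = ½ k_n (V_GS − V_th)², so V_GS − V_th = √(2 I_D / k_n) = √(2 × 1.41 / 3.42) = 0.908 V.
V_GS = 1.1 + 0.908 = 2.01 V.

V_GS = 2.01 V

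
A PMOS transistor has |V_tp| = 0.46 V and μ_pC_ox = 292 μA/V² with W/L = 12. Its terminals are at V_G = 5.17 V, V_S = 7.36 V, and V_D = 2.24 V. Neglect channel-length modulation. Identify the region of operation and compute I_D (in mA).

V_SG = V_S − V_G = 7.36 − 5.17 = 2.19 V; V_SD = V_S − V_D = 7.36 − 2.24 = 5.12 V.
k_p = μ_pC_ox · (W/L) = 3.504 mA/V².
V_ov = V_SG − |V_tp| = 2.19 − 0.46 = 1.73 V.
Since V_SD = 5.12 V ≥ V_ov = 1.73 V, the device is in saturation.
I_D = ½ k_p V_ov² = 0.5 × 3.504 × 1.73² = 5.24 mA.

Saturation; I_D = 5.24 mA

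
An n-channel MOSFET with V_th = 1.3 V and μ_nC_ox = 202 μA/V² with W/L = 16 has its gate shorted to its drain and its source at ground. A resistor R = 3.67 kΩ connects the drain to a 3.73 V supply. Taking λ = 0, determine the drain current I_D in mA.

I_D = 0.509 mA

With gate tied to drain, V_GS = V_DS ≥ V_GS − V_th, so the device is in saturation.
k_n = μ_nC_ox · (W/L) = 3.232 mA/V².
KCL at the drain: ½ k_n (V_GS − V_th)² = (V_DD − V_GS)/R.
Let x = V_GS − 1.3. Then 5.93 x² + x − 2.43 = 0, giving x = 0.561 V (positive root), so V_GS = 1.86 V.
I_D = (V_DD − V_GS)/R = (3.73 − 1.86) / 3.67 = 0.509 mA.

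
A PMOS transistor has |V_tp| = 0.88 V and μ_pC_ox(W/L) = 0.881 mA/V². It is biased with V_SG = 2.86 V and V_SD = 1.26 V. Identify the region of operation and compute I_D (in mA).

Triode; I_D = 1.50 mA

V_ov = V_SG − |V_tp| = 2.86 − 0.88 = 1.98 V.
Since V_SD = 1.26 V < V_ov = 1.98 V, the device is in the triode region.
I_D = k_p [V_ov · V_SD − ½ V_SD²] = 0.881 × [1.98 × 1.26 − 0.5 × 1.26²] = 1.5 mA.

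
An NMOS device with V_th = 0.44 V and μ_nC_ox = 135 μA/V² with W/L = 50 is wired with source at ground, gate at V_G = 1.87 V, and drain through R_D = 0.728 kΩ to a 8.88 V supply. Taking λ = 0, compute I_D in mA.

V_GS = V_G = 1.87 V, so V_ov = 1.87 − 0.44 = 1.43 V.
k_n = μ_nC_ox · (W/L) = 6.75 mA/V².
Assume saturation: I_D = ½ k_n V_ov² = 0.5 × 6.75 × 1.43² = 6.9 mA, giving V_DS = V_DD − I_D R_D = 8.88 − 6.9 × 0.728 = 3.86 V.
V_DS = 3.86 V ≥ V_ov = 1.43 V, confirming saturation.

I_D = 6.90 mA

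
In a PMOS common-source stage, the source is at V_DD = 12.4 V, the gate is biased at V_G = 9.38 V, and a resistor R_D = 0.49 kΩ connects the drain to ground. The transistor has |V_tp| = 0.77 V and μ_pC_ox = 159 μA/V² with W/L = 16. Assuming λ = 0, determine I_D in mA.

V_SG = V_DD − V_G = 12.4 − 9.38 = 3.02 V, so V_ov = 3.02 − 0.77 = 2.25 V.
k_p = μ_pC_ox · (W/L) = 2.544 mA/V².
Assume saturation: I_D = ½ k_p V_ov² = 0.5 × 2.544 × 2.25² = 6.44 mA, giving V_SD = V_DD − I_D R_D = 12.4 − 6.44 × 0.49 = 9.24 V.
V_SD = 9.24 V ≥ V_ov = 2.25 V, confirming saturation.

I_D = 6.44 mA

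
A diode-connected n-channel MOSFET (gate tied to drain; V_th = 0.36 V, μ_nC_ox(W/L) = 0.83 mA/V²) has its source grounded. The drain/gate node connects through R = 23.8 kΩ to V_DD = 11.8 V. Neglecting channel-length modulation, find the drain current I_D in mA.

With gate tied to drain, V_GS = V_DS ≥ V_GS − V_th, so the device is in saturation.
KCL at the drain: ½ k_n (V_GS − V_th)² = (V_DD − V_GS)/R.
Let x = V_GS − 0.36. Then 9.88 x² + x − 11.44 = 0, giving x = 1.03 V (positive root), so V_GS = 1.39 V.
I_D = (V_DD − V_GS)/R = (11.8 − 1.39) / 23.8 = 0.438 mA.

I_D = 0.438 mA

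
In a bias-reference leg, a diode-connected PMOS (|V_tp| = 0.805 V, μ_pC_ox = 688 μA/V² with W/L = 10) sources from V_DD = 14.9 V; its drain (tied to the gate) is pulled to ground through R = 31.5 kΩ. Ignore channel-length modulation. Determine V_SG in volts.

V_SG = 1.16 V

With gate tied to drain, V_SG = V_SD ≥ V_SG − |V_tp|, so the device is in saturation.
k_p = μ_pC_ox · (W/L) = 6.88 mA/V².
KCL at the drain: ½ k_p (V_SG − |V_tp|)² = (V_DD − V_SG)/R.
Let x = V_SG − 0.805. Then 108 x² + x − 14.1 = 0, giving x = 0.356 V (positive root), so V_SG = 1.16 V.
I_D = (V_DD − V_SG)/R = (14.9 − 1.16) / 31.5 = 0.436 mA.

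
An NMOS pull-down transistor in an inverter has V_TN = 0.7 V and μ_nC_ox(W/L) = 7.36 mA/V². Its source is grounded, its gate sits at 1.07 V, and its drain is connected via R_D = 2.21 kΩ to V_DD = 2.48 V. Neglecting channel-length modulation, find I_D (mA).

I_D = 0.504 mA

V_GS = V_G = 1.07 V, so V_ov = 1.07 − 0.7 = 0.37 V.
Assume saturation: I_D = ½ k_n V_ov² = 0.5 × 7.36 × 0.37² = 0.504 mA, giving V_DS = V_DD − I_D R_D = 2.48 − 0.504 × 2.21 = 1.37 V.
V_DS = 1.37 V ≥ V_ov = 0.37 V, confirming saturation.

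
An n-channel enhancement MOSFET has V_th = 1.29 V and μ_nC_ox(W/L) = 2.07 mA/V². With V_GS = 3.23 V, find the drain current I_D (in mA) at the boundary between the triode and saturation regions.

I_D = 3.90 mA

At the boundary V_DS = V_ov = V_GS − V_th = 3.23 − 1.29 = 1.94 V.
I_D = ½ k_n V_ov² = 0.5 × 2.07 × 1.94² = 3.9 mA.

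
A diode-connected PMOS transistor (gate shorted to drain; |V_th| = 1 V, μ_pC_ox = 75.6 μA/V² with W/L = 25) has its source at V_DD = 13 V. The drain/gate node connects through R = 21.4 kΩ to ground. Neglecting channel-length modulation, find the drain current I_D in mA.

With gate tied to drain, V_SG = V_SD ≥ V_SG − |V_th|, so the device is in saturation.
k_p = μ_pC_ox · (W/L) = 1.89 mA/V².
KCL at the drain: ½ k_p (V_SG − |V_th|)² = (V_DD − V_SG)/R.
Let x = V_SG − 1. Then 20.2 x² + x − 12 = 0, giving x = 0.746 V (positive root), so V_SG = 1.75 V.
I_D = (V_DD − V_SG)/R = (13 − 1.75) / 21.4 = 0.526 mA.

I_D = 0.526 mA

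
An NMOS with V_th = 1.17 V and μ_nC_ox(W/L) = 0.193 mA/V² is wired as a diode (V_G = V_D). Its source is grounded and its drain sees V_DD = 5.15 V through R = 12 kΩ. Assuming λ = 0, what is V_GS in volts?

With gate tied to drain, V_GS = V_DS ≥ V_GS − V_th, so the device is in saturation.
KCL at the drain: ½ k_n (V_GS − V_th)² = (V_DD − V_GS)/R.
Let x = V_GS − 1.17. Then 1.16 x² + x − 3.98 = 0, giving x = 1.47 V (positive root), so V_GS = 2.64 V.
I_D = (V_DD − V_GS)/R = (5.15 − 2.64) / 12 = 0.209 mA.

V_GS = 2.64 V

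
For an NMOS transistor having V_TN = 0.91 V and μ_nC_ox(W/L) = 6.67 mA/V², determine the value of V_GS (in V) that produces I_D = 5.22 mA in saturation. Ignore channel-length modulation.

V_GS = 2.16 V

In saturation I_D = ½ k_n (V_GS − V_TN)², so V_GS − V_TN = √(2 I_D / k_n) = √(2 × 5.22 / 6.67) = 1.25 V.
V_GS = 0.91 + 1.25 = 2.16 V.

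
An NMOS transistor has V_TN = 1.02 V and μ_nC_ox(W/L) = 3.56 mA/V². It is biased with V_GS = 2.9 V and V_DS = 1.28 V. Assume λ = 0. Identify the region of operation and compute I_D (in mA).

Triode; I_D = 5.65 mA

V_ov = V_GS − V_TN = 2.9 − 1.02 = 1.88 V.
Since V_DS = 1.28 V < V_ov = 1.88 V, the device is in the triode region.
I_D = k_n [V_ov · V_DS − ½ V_DS²] = 3.56 × [1.88 × 1.28 − 0.5 × 1.28²] = 5.65 mA.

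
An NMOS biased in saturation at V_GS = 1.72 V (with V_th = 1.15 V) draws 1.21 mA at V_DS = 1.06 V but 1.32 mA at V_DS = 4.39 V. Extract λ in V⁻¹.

λ = 0.0281 V⁻¹

With V_GS fixed, I_D ∝ (1 + λ V_DS) in saturation, so I_D2/I_D1 = (1 + λ V_DS2)/(1 + λ V_DS1).
1.32/1.21 = 1.091 = (1 + 4.39 λ)/(1 + 1.06 λ).
Solving: λ (I_D1 V_DS2 − I_D2 V_DS1) = I_D2 − I_D1, so λ = (1.32 − 1.21) / (1.21 × 4.39 − 1.32 × 1.06) = 0.11 / 3.91 = 0.0281 V⁻¹.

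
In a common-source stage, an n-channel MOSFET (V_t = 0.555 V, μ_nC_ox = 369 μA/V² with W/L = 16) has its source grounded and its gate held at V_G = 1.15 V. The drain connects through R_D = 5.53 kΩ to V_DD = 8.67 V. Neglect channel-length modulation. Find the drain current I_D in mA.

V_GS = V_G = 1.15 V, so V_ov = 1.15 − 0.555 = 0.595 V.
k_n = μ_nC_ox · (W/L) = 5.904 mA/V².
Assume saturation: I_D = ½ k_n V_ov² = 0.5 × 5.904 × 0.595² = 1.05 mA, giving V_DS = V_DD − I_D R_D = 8.67 − 1.05 × 5.53 = 2.89 V.
V_DS = 2.89 V ≥ V_ov = 0.595 V, confirming saturation.

I_D = 1.05 mA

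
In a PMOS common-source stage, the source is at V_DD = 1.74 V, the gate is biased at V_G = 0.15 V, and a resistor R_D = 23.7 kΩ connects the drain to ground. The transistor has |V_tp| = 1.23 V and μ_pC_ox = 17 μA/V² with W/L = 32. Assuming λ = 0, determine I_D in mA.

V_SG = V_DD − V_G = 1.74 − 0.15 = 1.59 V, so V_ov = 1.59 − 1.23 = 0.36 V.
k_p = μ_pC_ox · (W/L) = 0.544 mA/V².
Assume saturation: I_D = ½ k_p V_ov² = 0.5 × 0.544 × 0.36² = 0.0353 mA, giving V_SD = V_DD − I_D R_D = 1.74 − 0.0353 × 23.7 = 0.905 V.
V_SD = 0.905 V ≥ V_ov = 0.36 V, confirming saturation.

I_D = 0.0353 mA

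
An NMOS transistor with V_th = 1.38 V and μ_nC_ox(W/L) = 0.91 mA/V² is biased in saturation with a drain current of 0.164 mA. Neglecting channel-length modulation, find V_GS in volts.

In saturation I_D = ½ k_n (V_GS − V_th)², so V_GS − V_th = √(2 I_D / k_n) = √(2 × 0.164 / 0.91) = 0.6 V.
V_GS = 1.38 + 0.6 = 1.98 V.

V_GS = 1.98 V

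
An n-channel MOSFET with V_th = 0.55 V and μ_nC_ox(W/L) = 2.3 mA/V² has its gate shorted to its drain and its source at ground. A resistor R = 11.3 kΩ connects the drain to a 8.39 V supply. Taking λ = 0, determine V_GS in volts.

With gate tied to drain, V_GS = V_DS ≥ V_GS − V_th, so the device is in saturation.
KCL at the drain: ½ k_n (V_GS − V_th)² = (V_DD − V_GS)/R.
Let x = V_GS − 0.55. Then 13 x² + x − 7.84 = 0, giving x = 0.739 V (positive root), so V_GS = 1.29 V.
I_D = (V_DD − V_GS)/R = (8.39 − 1.29) / 11.3 = 0.628 mA.

V_GS = 1.29 V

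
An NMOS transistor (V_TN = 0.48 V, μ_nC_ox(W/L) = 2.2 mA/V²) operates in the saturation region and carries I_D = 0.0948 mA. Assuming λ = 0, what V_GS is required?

In saturation I_D = ½ k_n (V_GS − V_TN)², so V_GS − V_TN = √(2 I_D / k_n) = √(2 × 0.0948 / 2.2) = 0.294 V.
V_GS = 0.48 + 0.294 = 0.774 V.

V_GS = 0.774 V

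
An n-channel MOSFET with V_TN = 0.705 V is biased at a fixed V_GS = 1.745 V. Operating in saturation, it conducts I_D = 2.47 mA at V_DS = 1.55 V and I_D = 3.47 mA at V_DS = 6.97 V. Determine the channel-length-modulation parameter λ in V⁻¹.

λ = 0.0845 V⁻¹

With V_GS fixed, I_D ∝ (1 + λ V_DS) in saturation, so I_D2/I_D1 = (1 + λ V_DS2)/(1 + λ V_DS1).
3.47/2.47 = 1.405 = (1 + 6.97 λ)/(1 + 1.55 λ).
Solving: λ (I_D1 V_DS2 − I_D2 V_DS1) = I_D2 − I_D1, so λ = (3.47 − 2.47) / (2.47 × 6.97 − 3.47 × 1.55) = 1 / 11.8 = 0.0845 V⁻¹.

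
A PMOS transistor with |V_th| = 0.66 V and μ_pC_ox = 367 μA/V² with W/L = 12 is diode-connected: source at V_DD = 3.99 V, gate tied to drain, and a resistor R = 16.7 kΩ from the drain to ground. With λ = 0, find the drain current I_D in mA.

I_D = 0.182 mA

With gate tied to drain, V_SG = V_SD ≥ V_SG − |V_th|, so the device is in saturation.
k_p = μ_pC_ox · (W/L) = 4.404 mA/V².
KCL at the drain: ½ k_p (V_SG − |V_th|)² = (V_DD − V_SG)/R.
Let x = V_SG − 0.66. Then 36.8 x² + x − 3.33 = 0, giving x = 0.288 V (positive root), so V_SG = 0.948 V.
I_D = (V_DD − V_SG)/R = (3.99 − 0.948) / 16.7 = 0.182 mA.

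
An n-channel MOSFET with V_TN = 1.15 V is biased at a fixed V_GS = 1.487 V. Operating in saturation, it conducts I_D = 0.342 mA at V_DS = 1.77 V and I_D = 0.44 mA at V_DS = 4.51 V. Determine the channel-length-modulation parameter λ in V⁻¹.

λ = 0.128 V⁻¹

With V_GS fixed, I_D ∝ (1 + λ V_DS) in saturation, so I_D2/I_D1 = (1 + λ V_DS2)/(1 + λ V_DS1).
0.44/0.342 = 1.287 = (1 + 4.51 λ)/(1 + 1.77 λ).
Solving: λ (I_D1 V_DS2 − I_D2 V_DS1) = I_D2 − I_D1, so λ = (0.44 − 0.342) / (0.342 × 4.51 − 0.44 × 1.77) = 0.098 / 0.764 = 0.128 V⁻¹.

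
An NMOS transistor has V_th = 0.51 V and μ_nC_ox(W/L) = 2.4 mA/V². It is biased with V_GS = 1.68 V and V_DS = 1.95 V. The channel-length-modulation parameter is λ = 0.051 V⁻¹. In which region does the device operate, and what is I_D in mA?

V_ov = V_GS − V_th = 1.68 − 0.51 = 1.17 V.
Since V_DS = 1.95 V ≥ V_ov = 1.17 V, the device is in saturation.
I_D = ½ k_n V_ov² (1 + λ V_DS) = 0.5 × 2.4 × 1.17² × (1 + 0.051 × 1.95) = 1.81 mA.

Saturation; I_D = 1.81 mA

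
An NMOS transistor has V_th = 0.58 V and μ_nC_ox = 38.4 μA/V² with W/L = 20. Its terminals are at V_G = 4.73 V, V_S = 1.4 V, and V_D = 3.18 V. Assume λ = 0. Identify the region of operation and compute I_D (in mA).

V_GS = V_G − V_S = 4.73 − 1.4 = 3.33 V; V_DS = V_D − V_S = 3.18 − 1.4 = 1.78 V.
k_n = μ_nC_ox · (W/L) = 0.768 mA/V².
V_ov = V_GS − V_th = 3.33 − 0.58 = 2.75 V.
Since V_DS = 1.78 V < V_ov = 2.75 V, the device is in the triode region.
I_D = k_n [V_ov · V_DS − ½ V_DS²] = 0.768 × [2.75 × 1.78 − 0.5 × 1.78²] = 2.54 mA.

Triode; I_D = 2.54 mA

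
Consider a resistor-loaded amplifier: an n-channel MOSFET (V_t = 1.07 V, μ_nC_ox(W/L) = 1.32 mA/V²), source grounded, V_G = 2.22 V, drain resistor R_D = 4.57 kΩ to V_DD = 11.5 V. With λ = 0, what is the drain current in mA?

V_GS = V_G = 2.22 V, so V_ov = 2.22 − 1.07 = 1.15 V.
Assume saturation: I_D = ½ k_n V_ov² = 0.5 × 1.32 × 1.15² = 0.873 mA, giving V_DS = V_DD − I_D R_D = 11.5 − 0.873 × 4.57 = 7.51 V.
V_DS = 7.51 V ≥ V_ov = 1.15 V, confirming saturation.

I_D = 0.873 mA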